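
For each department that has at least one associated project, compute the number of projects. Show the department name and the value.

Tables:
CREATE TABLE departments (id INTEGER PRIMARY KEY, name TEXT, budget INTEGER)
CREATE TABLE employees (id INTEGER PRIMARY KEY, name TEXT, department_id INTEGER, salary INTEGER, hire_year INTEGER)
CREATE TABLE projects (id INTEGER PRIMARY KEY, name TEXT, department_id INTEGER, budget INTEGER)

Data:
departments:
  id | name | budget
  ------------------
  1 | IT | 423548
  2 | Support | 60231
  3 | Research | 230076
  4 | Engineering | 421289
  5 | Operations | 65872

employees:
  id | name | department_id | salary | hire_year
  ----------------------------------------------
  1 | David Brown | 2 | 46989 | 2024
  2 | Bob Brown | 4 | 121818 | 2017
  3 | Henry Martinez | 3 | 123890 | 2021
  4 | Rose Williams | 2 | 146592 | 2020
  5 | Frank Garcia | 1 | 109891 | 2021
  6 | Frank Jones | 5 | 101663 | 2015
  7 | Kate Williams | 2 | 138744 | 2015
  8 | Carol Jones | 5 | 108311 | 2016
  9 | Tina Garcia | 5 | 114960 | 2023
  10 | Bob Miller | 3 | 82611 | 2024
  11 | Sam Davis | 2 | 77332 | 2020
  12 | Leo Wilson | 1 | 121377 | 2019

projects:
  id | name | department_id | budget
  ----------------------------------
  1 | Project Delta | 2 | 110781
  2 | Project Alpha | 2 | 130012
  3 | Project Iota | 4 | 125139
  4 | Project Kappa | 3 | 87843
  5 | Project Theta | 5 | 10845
SELECT p.name, COUNT(*) AS n FROM projects c JOIN departments p ON c.department_id = p.id GROUP BY p.id, p.name

Execution result:
name | n
Support | 2
Research | 1
Engineering | 1
Operations | 1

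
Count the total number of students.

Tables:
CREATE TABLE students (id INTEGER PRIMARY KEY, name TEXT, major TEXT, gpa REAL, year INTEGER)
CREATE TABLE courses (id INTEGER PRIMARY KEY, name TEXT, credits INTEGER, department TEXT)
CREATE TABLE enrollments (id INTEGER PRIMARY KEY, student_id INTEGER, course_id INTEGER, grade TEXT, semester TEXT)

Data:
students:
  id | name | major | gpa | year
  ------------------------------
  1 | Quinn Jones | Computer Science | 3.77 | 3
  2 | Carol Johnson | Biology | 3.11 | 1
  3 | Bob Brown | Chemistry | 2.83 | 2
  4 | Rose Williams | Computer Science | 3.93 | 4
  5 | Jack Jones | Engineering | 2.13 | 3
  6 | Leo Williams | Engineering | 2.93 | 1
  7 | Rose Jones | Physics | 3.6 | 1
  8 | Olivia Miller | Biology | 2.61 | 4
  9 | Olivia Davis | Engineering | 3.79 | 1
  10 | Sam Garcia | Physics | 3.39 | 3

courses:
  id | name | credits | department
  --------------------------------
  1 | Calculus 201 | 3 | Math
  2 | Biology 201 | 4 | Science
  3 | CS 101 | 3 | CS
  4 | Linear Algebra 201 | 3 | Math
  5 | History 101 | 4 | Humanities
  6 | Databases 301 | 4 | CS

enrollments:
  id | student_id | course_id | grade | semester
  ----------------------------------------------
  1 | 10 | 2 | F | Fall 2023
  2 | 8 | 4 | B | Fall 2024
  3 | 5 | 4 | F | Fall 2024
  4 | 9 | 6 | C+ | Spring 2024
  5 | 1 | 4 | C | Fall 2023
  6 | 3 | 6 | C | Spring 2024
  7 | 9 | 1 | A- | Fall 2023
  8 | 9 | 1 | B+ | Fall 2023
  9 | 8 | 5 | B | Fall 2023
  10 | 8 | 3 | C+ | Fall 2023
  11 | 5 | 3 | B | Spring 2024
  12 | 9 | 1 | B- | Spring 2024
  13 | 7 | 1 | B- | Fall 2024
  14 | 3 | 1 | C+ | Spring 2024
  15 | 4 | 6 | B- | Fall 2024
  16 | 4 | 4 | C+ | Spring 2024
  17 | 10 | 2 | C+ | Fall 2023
SELECT COUNT(*) FROM students

Execution result:
10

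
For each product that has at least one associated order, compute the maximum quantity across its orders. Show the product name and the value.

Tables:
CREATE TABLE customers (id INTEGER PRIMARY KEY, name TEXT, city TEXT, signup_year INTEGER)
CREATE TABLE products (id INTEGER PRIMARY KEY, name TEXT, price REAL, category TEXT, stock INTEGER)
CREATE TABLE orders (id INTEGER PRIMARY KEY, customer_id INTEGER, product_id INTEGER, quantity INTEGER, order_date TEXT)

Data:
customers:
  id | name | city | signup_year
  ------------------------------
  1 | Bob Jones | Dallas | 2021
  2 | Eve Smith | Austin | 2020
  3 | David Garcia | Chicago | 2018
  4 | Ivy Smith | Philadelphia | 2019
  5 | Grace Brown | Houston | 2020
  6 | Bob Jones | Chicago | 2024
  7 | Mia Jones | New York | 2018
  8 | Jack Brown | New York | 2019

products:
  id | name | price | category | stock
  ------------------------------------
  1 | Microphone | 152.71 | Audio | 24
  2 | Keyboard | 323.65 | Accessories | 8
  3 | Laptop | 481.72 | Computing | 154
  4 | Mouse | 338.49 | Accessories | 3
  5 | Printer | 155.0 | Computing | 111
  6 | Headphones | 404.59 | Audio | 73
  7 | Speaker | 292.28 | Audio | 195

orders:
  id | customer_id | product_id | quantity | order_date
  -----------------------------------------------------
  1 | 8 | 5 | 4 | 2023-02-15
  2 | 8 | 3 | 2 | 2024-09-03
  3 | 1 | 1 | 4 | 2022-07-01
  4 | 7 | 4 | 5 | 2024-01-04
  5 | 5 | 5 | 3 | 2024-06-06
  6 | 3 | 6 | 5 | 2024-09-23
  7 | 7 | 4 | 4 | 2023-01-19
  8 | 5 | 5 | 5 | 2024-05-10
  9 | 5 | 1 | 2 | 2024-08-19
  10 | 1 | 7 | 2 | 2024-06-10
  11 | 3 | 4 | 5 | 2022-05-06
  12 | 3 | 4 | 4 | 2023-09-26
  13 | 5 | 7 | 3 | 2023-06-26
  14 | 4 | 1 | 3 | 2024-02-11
SELECT p.name, MAX(c.quantity) AS max_quantity FROM orders c JOIN products p ON c.product_id = p.id GROUP BY p.id, p.name

Execution result:
name | max_quantity
Microphone | 4
Laptop | 2
Mouse | 5
Printer | 5
Headphones | 5
Speaker | 3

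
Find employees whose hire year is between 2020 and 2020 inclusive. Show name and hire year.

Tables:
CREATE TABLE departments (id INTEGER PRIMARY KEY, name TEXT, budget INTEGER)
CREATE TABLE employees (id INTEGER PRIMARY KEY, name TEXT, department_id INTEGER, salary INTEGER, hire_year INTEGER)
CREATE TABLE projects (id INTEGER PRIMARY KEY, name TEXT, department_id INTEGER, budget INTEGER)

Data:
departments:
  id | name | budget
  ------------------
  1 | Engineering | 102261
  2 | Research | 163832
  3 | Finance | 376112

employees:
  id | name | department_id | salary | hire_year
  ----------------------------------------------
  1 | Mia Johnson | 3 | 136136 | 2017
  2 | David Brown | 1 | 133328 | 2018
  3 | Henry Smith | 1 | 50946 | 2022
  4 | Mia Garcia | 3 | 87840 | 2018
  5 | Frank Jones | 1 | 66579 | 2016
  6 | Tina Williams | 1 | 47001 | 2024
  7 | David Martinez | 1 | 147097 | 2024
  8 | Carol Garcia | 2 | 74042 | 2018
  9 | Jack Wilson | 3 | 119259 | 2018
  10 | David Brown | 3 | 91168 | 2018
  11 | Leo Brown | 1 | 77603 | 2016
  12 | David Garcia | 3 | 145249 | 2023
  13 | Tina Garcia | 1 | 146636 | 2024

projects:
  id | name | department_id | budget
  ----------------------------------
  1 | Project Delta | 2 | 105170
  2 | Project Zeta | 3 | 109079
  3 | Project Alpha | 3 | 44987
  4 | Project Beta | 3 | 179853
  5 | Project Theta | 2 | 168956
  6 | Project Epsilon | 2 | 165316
SELECT name, hire_year FROM employees WHERE hire_year BETWEEN 2020 AND 2020

Execution result:
(no rows)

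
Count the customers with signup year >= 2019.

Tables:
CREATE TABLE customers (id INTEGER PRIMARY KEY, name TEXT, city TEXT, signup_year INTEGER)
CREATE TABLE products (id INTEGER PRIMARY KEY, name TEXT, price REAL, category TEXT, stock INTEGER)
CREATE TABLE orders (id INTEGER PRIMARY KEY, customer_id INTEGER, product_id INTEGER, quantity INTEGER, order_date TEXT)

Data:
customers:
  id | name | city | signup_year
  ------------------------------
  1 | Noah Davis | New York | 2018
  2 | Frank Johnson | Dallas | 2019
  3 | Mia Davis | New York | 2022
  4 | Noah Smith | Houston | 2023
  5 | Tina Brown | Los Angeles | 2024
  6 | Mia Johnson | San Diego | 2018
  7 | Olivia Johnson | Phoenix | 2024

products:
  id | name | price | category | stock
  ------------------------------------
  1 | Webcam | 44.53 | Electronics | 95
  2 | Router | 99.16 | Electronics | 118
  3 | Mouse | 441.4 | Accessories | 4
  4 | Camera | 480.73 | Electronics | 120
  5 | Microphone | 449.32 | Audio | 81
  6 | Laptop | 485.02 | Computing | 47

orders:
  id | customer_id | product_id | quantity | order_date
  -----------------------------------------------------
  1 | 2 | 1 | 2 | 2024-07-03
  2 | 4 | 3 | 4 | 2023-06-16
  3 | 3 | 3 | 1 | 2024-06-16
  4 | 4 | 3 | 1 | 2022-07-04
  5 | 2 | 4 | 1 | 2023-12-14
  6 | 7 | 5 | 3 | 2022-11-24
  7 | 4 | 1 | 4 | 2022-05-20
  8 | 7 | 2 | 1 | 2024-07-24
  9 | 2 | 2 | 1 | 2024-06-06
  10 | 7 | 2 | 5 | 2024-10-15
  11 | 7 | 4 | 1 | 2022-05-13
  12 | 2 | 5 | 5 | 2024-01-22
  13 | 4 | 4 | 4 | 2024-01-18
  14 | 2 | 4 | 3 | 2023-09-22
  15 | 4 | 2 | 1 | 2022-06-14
SELECT COUNT(*) FROM customers WHERE signup_year >= 2019

Execution result:
5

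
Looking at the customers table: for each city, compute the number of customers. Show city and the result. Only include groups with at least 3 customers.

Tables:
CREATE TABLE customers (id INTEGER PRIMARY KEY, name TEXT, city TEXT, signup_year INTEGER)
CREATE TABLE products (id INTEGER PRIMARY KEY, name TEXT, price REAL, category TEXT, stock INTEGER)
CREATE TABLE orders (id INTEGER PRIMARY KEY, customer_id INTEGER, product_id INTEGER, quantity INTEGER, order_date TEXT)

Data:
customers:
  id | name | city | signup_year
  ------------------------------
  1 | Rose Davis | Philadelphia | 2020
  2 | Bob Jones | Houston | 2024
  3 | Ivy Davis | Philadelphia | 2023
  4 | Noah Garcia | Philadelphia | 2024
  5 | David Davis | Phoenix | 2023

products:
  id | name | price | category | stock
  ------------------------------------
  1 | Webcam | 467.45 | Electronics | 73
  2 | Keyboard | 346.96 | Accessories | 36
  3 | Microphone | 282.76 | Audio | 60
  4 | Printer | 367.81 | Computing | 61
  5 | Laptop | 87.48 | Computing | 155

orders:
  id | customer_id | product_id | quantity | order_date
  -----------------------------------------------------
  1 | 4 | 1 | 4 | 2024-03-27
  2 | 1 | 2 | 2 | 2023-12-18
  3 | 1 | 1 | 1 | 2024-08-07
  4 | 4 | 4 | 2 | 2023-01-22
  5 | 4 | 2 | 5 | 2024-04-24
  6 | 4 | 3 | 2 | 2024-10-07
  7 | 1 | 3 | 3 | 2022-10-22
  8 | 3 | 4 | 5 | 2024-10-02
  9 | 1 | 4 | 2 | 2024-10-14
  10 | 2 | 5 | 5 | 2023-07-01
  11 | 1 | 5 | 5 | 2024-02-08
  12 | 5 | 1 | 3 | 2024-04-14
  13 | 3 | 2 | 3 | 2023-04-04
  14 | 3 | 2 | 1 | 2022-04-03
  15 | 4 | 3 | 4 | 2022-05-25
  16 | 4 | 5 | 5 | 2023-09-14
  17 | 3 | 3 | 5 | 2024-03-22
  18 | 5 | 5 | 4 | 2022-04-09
SELECT city, COUNT(*) AS n FROM customers GROUP BY city HAVING COUNT(*) >= 3

Execution result:
city | n
Philadelphia | 3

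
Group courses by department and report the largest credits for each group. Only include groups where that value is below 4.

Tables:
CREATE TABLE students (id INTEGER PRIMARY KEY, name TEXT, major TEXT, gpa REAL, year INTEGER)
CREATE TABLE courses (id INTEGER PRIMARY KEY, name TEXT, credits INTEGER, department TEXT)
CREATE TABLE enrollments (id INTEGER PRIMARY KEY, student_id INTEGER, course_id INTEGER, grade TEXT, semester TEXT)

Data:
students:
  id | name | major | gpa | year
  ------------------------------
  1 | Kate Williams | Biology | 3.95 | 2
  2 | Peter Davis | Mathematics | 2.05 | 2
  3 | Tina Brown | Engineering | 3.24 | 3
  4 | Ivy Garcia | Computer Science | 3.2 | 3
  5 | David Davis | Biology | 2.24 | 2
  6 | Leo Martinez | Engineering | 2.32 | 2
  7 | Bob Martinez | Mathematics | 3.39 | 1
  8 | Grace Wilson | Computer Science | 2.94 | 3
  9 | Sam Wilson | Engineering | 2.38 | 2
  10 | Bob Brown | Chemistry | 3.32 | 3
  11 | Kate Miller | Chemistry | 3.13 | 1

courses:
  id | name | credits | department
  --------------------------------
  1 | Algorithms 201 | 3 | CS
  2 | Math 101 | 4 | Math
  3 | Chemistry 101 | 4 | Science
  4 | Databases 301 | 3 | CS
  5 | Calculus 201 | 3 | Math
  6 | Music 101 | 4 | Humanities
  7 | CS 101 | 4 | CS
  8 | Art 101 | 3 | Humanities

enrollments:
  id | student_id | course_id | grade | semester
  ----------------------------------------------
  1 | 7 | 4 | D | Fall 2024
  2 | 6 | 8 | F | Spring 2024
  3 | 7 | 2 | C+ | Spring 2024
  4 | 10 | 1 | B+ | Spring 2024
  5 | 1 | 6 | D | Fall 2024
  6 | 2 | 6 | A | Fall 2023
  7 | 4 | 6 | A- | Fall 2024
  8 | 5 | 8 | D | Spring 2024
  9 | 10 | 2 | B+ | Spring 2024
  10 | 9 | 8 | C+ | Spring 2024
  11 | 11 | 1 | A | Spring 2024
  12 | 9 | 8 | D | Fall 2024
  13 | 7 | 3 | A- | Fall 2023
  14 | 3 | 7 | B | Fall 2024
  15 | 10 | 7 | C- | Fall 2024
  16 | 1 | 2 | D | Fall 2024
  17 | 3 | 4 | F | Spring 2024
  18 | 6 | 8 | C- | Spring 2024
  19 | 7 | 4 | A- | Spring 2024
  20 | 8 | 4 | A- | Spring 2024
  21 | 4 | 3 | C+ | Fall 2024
SELECT department, MAX(credits) AS max_credits FROM courses GROUP BY department HAVING MAX(credits) < 4

Execution result:
(no rows)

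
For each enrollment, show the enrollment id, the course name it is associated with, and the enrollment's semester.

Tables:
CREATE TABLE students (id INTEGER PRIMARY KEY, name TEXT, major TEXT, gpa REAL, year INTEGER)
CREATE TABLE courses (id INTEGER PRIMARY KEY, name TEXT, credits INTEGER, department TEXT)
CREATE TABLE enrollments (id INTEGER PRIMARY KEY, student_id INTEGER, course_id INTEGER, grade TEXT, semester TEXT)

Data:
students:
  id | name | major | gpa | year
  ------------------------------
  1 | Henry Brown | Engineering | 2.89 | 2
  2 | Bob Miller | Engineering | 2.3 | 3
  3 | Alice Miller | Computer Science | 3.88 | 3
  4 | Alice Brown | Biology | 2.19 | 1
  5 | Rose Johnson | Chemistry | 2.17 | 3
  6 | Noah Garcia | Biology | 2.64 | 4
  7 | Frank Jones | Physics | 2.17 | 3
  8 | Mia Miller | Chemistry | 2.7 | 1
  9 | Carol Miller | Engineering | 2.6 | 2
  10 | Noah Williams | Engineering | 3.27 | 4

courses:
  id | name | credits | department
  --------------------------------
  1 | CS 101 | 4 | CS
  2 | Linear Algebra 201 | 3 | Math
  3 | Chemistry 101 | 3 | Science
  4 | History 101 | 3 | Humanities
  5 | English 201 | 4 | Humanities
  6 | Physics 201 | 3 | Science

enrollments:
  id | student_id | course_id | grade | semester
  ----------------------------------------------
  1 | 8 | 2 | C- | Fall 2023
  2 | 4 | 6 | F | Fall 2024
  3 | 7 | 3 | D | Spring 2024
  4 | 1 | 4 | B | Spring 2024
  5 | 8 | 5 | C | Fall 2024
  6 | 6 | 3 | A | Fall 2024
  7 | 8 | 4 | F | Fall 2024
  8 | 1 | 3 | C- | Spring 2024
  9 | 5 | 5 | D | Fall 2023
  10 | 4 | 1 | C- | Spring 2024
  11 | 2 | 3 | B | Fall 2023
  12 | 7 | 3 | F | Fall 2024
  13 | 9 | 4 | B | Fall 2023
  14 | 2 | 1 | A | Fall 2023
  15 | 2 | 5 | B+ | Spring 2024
SELECT c.id, p.name AS course, c.semester FROM enrollments c JOIN courses p ON c.course_id = p.id

Execution result:
id | course | semester
1 | Linear Algebra 201 | Fall 2023
2 | Physics 201 | Fall 2024
3 | Chemistry 101 | Spring 2024
4 | History 101 | Spring 2024
5 | English 201 | Fall 2024
6 | Chemistry 101 | Fall 2024
7 | History 101 | Fall 2024
8 | Chemistry 101 | Spring 2024
9 | English 201 | Fall 2023
10 | CS 101 | Spring 2024
11 | Chemistry 101 | Fall 2023
12 | Chemistry 101 | Fall 2024
13 | History 101 | Fall 2023
14 | CS 101 | Fall 2023
15 | English 201 | Spring 2024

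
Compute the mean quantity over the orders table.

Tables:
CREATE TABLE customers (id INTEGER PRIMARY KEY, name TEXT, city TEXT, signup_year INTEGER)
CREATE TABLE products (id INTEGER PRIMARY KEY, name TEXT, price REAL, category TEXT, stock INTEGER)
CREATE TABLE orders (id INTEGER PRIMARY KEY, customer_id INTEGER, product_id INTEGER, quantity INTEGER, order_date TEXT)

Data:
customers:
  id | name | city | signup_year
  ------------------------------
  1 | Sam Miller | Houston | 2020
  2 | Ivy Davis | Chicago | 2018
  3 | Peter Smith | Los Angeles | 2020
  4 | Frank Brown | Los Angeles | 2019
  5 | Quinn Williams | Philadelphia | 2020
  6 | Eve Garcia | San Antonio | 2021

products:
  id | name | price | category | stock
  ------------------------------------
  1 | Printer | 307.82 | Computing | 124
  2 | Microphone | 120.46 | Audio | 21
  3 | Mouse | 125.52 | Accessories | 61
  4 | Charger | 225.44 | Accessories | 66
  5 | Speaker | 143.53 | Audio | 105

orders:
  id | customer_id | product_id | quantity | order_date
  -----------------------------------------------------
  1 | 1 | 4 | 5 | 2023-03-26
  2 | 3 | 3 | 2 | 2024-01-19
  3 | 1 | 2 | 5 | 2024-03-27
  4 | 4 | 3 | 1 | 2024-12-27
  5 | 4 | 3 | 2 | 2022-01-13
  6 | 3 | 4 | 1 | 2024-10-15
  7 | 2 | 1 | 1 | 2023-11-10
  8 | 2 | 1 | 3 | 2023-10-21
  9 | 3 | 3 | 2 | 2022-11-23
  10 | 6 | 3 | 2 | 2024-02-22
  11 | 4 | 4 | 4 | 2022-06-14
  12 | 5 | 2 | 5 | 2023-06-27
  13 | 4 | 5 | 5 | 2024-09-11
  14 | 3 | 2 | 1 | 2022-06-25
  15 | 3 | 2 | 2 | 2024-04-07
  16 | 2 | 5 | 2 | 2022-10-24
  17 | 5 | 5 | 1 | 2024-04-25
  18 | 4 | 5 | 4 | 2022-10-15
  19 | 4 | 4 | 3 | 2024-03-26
SELECT AVG(quantity) FROM orders

Execution result:
2.68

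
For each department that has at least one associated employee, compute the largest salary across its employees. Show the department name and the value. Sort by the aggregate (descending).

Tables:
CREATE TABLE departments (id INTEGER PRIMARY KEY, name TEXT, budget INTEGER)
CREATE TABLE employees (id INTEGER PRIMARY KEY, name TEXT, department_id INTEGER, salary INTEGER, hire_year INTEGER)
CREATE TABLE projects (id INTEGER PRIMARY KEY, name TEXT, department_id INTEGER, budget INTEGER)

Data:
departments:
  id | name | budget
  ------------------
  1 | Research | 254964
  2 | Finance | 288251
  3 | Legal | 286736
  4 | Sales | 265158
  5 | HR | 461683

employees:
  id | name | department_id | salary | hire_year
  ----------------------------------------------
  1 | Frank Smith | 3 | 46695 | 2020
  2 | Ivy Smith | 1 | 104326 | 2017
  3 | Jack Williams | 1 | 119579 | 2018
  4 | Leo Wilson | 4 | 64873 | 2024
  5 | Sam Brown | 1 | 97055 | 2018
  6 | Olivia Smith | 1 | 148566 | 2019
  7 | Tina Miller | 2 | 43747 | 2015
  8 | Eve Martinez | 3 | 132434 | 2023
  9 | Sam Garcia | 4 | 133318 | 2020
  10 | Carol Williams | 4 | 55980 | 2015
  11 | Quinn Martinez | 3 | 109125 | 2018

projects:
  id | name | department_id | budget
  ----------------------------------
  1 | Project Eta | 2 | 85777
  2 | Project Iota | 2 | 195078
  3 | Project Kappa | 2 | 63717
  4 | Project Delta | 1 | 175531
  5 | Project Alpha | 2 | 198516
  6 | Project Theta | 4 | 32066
SELECT p.name, MAX(c.salary) AS max_salary FROM employees c JOIN departments p ON c.department_id = p.id GROUP BY p.id, p.name ORDER BY max_salary DESC

Execution result:
name | max_salary
Research | 148566
Sales | 133318
Legal | 132434
Finance | 43747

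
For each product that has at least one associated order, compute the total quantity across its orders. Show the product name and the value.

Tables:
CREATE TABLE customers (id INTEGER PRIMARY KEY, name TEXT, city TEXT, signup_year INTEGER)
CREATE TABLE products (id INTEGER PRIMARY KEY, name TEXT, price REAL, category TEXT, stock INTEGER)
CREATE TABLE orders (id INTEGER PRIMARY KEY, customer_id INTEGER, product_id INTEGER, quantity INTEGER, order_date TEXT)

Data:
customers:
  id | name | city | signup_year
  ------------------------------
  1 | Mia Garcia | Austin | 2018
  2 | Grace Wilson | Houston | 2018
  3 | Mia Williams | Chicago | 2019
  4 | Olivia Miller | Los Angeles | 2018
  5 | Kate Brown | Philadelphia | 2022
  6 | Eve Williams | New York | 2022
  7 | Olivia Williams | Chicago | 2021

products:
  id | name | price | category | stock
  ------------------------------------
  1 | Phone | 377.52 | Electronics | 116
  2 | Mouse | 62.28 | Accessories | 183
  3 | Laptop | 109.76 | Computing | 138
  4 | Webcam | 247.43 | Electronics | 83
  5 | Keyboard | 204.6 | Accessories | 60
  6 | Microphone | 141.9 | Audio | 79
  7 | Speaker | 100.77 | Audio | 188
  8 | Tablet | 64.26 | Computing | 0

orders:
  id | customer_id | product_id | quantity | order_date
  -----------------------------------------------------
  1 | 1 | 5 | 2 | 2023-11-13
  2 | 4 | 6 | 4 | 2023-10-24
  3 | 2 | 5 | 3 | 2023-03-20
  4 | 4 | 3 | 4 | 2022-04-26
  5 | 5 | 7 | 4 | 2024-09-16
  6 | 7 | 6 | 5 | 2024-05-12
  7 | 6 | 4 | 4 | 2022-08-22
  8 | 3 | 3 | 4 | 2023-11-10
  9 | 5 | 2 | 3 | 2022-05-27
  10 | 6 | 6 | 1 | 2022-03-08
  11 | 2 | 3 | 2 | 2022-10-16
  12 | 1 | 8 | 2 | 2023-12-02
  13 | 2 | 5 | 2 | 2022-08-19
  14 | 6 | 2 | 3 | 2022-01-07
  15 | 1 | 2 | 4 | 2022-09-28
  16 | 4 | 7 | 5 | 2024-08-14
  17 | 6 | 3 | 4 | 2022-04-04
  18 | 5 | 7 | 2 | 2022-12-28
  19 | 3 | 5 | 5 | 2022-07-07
SELECT p.name, SUM(c.quantity) AS sum_quantity FROM orders c JOIN products p ON c.product_id = p.id GROUP BY p.id, p.name

Execution result:
name | sum_quantity
Mouse | 10
Laptop | 14
Webcam | 4
Keyboard | 12
Microphone | 10
Speaker | 11
Tablet | 2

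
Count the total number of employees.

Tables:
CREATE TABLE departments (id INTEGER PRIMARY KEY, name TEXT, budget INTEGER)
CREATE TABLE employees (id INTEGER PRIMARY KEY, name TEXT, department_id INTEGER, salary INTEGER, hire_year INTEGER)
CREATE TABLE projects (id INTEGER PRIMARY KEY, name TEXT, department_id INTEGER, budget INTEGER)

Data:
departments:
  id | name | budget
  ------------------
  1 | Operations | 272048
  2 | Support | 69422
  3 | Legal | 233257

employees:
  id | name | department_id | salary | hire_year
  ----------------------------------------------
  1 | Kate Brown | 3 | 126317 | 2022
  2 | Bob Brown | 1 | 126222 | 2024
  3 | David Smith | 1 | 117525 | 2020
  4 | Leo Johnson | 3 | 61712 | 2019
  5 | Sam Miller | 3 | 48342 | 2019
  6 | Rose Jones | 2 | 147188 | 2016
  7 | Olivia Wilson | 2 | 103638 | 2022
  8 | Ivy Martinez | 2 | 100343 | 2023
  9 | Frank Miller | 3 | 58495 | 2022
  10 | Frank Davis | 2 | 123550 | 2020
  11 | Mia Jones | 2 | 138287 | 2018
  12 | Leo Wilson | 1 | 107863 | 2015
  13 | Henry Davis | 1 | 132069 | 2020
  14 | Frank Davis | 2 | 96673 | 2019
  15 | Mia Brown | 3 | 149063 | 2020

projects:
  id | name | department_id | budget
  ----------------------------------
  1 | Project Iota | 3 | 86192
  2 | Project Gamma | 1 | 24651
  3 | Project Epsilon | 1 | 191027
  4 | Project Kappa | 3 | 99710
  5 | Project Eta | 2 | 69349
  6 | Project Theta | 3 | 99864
SELECT COUNT(*) FROM employees

Execution result:
15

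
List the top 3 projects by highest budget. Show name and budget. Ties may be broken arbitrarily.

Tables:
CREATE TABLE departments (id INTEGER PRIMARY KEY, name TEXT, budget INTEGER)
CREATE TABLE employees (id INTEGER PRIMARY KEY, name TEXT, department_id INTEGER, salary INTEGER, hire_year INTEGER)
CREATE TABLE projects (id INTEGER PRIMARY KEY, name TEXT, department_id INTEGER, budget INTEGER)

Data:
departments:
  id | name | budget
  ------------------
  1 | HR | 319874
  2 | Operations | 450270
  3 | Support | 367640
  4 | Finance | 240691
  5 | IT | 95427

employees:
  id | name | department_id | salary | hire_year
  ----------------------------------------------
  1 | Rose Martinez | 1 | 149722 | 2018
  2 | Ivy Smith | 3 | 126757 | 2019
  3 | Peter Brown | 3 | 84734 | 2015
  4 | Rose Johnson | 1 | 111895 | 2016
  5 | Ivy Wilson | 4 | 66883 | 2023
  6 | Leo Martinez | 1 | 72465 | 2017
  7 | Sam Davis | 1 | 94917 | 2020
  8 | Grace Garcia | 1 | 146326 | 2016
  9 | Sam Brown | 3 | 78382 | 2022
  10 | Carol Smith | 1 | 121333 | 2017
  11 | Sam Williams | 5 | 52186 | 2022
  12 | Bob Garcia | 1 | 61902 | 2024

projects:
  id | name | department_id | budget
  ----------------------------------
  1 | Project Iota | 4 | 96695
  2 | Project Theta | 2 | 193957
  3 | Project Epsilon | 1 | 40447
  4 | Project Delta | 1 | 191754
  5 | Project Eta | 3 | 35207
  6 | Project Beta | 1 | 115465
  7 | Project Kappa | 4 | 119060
SELECT name, budget FROM projects ORDER BY budget DESC LIMIT 3

Execution result:
name | budget
Project Theta | 193957
Project Delta | 191754
Project Kappa | 119060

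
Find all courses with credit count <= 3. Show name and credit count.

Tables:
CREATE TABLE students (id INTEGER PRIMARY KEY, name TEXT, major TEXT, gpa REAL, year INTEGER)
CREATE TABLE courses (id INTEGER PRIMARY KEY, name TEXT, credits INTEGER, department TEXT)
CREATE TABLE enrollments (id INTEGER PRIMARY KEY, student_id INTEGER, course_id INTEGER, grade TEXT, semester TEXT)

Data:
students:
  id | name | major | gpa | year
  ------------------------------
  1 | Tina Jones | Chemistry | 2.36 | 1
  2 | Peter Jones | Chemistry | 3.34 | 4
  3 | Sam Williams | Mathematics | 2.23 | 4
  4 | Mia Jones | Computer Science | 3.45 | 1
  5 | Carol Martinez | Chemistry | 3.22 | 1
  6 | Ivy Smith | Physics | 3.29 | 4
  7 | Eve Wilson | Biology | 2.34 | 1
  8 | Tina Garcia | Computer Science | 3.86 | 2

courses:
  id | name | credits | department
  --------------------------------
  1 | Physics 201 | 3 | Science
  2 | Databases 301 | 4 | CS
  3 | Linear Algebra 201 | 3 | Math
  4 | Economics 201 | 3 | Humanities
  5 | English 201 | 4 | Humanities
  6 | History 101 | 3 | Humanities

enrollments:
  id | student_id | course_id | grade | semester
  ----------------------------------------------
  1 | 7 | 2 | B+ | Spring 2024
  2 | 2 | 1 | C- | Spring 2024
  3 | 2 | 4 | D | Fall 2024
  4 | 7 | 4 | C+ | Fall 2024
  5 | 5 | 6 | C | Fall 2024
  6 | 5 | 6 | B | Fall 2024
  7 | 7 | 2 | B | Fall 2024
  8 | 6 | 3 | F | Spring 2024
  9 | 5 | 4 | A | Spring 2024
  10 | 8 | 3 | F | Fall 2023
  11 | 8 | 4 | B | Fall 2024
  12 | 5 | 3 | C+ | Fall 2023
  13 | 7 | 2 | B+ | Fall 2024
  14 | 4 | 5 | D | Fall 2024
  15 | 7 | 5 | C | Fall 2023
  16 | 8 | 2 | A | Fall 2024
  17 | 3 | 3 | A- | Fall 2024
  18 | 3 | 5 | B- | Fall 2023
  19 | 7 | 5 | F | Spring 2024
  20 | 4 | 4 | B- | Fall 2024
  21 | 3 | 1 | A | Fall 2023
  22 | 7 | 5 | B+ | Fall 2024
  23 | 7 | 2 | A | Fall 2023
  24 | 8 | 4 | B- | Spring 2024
SELECT name, credits FROM courses WHERE credits <= 3

Execution result:
name | credits
Physics 201 | 3
Linear Algebra 201 | 3
Economics 201 | 3
History 101 | 3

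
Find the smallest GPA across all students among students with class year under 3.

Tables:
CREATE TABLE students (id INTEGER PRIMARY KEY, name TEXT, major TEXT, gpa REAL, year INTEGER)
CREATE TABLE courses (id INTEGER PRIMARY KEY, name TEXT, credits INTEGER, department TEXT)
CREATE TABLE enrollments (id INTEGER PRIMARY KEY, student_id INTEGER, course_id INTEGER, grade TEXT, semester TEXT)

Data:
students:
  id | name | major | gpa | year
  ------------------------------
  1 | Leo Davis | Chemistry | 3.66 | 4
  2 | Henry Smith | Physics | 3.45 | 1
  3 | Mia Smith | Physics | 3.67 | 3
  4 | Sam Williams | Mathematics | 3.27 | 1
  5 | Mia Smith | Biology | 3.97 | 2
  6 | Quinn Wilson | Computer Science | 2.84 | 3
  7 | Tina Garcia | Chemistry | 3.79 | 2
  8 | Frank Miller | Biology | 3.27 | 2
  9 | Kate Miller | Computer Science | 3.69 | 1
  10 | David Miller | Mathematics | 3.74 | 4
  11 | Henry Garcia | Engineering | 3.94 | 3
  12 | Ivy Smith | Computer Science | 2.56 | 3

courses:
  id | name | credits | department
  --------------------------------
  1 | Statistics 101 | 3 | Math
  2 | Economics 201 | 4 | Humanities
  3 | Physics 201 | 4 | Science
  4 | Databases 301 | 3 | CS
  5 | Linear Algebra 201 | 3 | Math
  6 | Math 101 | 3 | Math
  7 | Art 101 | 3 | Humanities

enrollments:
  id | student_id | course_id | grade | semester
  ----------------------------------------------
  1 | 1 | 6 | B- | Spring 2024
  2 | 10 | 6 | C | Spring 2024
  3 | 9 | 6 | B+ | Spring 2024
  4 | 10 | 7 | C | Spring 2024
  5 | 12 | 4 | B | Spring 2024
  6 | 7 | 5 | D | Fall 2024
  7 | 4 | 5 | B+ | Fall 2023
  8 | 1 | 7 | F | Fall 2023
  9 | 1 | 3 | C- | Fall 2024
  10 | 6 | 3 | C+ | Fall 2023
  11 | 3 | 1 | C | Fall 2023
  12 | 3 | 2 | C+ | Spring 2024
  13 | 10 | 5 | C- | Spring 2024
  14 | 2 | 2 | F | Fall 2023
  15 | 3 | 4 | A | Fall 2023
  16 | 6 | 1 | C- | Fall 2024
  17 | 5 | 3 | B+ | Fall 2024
SELECT MIN(gpa) FROM students WHERE year < 3

Execution result:
3.27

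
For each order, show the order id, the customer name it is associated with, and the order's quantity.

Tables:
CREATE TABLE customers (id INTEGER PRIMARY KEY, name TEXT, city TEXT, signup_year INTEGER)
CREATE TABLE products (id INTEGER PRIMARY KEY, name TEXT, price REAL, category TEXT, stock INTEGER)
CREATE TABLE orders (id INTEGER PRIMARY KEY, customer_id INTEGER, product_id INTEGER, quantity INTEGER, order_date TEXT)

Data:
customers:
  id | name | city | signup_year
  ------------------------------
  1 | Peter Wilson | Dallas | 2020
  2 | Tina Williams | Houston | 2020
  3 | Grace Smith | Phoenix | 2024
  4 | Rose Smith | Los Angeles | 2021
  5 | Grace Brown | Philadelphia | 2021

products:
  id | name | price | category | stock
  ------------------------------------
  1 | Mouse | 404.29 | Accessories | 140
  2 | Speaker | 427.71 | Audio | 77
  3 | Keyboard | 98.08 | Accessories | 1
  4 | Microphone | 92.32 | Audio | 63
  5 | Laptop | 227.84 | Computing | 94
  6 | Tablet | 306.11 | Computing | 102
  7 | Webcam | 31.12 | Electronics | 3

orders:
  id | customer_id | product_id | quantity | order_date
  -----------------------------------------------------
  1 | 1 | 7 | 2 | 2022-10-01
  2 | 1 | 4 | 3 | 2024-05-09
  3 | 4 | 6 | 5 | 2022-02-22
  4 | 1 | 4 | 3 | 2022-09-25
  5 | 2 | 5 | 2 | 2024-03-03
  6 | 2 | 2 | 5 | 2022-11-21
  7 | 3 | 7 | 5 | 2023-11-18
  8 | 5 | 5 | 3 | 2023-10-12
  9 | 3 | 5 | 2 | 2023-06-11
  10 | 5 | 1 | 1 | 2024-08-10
SELECT c.id, p.name AS customer, c.quantity FROM orders c JOIN customers p ON c.customer_id = p.id

Execution result:
id | customer | quantity
1 | Peter Wilson | 2
2 | Peter Wilson | 3
3 | Rose Smith | 5
4 | Peter Wilson | 3
5 | Tina Williams | 2
6 | Tina Williams | 5
7 | Grace Smith | 5
8 | Grace Brown | 3
9 | Grace Smith | 2
10 | Grace Brown | 1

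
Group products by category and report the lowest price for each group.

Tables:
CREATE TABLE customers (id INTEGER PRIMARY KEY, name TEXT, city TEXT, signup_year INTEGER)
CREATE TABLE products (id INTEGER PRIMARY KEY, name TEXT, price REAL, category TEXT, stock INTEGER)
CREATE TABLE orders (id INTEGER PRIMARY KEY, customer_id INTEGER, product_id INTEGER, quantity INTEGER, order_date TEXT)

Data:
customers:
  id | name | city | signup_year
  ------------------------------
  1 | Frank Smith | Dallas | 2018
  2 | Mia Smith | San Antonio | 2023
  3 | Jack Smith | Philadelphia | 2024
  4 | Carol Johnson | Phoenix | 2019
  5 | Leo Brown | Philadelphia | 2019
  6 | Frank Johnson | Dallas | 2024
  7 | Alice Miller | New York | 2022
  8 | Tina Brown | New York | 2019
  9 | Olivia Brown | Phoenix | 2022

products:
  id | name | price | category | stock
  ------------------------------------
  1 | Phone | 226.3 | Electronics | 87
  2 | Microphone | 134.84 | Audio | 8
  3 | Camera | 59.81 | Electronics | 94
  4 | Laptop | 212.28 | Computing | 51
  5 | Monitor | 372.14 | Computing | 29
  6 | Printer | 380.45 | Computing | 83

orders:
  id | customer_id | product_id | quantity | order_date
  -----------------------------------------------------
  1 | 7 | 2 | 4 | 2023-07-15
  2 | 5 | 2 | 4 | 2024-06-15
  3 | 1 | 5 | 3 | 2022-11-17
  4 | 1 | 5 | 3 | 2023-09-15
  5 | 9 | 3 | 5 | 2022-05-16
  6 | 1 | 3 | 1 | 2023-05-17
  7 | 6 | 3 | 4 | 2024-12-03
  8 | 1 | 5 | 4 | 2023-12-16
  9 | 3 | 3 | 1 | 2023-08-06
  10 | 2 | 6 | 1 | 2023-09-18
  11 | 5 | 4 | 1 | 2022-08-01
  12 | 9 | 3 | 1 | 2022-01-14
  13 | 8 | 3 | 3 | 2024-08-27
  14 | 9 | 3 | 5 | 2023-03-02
SELECT category, MIN(price) AS min_price FROM products GROUP BY category

Execution result:
category | min_price
Audio | 134.84
Computing | 212.28
Electronics | 59.81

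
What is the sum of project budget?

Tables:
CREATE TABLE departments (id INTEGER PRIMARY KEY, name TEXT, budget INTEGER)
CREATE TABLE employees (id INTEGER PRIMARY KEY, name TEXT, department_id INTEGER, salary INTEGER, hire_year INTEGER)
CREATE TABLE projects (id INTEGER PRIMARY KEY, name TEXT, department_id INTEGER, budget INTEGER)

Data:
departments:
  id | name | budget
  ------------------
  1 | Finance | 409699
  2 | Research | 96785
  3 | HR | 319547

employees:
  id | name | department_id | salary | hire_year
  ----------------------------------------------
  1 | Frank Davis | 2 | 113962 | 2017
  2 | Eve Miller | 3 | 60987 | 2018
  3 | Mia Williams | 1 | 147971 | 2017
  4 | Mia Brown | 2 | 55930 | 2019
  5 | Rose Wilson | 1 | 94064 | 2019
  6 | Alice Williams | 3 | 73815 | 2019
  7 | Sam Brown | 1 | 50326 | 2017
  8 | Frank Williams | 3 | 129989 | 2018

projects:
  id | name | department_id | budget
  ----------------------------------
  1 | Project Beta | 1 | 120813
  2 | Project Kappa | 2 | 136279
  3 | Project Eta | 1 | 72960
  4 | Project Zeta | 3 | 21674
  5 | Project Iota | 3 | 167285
SELECT SUM(budget) FROM projects

Execution result:
519011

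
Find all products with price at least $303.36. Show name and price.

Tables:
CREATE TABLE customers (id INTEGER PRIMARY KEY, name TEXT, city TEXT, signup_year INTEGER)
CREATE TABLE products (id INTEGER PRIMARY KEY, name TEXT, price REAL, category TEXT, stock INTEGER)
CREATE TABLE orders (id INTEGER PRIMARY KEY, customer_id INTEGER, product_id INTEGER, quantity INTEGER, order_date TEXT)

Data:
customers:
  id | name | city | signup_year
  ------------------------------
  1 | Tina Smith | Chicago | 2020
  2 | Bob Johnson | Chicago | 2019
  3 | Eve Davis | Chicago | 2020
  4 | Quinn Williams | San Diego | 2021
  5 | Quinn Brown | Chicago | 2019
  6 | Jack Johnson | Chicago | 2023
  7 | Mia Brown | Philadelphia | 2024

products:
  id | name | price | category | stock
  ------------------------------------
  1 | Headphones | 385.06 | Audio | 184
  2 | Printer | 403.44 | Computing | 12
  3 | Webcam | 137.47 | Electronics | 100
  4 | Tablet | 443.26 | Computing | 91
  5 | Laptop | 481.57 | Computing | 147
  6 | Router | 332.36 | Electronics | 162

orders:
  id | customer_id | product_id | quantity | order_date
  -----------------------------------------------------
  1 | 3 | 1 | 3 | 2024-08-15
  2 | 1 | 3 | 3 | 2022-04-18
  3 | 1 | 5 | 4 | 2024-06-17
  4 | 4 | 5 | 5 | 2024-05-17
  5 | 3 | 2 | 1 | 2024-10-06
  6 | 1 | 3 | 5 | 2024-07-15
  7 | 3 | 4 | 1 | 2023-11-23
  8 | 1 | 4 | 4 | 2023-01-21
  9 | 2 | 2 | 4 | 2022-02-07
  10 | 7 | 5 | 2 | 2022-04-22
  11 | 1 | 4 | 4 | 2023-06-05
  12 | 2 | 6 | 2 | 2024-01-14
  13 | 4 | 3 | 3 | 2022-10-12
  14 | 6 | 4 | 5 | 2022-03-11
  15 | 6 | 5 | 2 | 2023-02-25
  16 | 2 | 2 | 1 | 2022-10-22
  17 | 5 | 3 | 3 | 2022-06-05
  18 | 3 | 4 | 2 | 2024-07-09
SELECT name, price FROM products WHERE price >= 303.36

Execution result:
name | price
Headphones | 385.06
Printer | 403.44
Tablet | 443.26
Laptop | 481.57
Router | 332.36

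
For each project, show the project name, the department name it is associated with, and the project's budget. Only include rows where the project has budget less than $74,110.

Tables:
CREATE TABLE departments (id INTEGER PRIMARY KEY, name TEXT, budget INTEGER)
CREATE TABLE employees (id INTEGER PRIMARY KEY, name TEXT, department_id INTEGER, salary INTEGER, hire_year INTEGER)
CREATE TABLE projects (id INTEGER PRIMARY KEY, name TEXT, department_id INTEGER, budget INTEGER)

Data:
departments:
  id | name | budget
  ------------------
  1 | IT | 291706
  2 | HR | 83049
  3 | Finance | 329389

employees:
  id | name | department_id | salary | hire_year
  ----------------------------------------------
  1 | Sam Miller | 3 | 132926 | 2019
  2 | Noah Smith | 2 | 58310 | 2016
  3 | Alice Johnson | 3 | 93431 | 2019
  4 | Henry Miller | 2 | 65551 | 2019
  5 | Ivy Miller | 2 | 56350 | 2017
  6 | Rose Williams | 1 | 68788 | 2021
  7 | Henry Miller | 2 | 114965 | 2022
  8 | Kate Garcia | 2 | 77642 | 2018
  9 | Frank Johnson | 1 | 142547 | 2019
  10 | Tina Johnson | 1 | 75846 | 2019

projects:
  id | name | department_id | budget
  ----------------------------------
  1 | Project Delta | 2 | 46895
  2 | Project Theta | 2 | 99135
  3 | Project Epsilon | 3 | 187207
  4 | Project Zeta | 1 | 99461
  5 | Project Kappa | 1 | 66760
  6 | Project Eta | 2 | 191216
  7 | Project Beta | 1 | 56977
SELECT c.name, p.name AS department, c.budget FROM projects c JOIN departments p ON c.department_id = p.id WHERE c.budget < 74110

Execution result:
name | department | budget
Project Delta | HR | 46895
Project Kappa | IT | 66760
Project Beta | IT | 56977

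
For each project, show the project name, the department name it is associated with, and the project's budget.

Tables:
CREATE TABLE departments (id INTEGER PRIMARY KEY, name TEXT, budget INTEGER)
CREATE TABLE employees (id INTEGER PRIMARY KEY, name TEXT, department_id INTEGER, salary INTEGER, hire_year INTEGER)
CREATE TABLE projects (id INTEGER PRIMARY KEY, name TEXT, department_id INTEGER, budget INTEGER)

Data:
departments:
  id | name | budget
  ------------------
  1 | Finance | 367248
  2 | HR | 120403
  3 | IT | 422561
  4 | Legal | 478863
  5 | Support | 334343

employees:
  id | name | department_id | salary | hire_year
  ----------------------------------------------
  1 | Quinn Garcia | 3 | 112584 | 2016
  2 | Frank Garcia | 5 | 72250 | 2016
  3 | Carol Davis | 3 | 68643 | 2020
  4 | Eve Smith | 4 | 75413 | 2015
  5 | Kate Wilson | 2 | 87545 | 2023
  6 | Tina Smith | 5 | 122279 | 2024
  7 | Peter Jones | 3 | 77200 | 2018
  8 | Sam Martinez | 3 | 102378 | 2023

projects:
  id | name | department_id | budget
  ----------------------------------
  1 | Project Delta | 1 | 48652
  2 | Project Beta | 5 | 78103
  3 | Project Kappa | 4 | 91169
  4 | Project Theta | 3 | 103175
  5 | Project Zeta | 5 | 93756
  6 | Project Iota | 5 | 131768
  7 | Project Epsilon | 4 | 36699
SELECT c.name, p.name AS department, c.budget FROM projects c JOIN departments p ON c.department_id = p.id

Execution result:
name | department | budget
Project Delta | Finance | 48652
Project Beta | Support | 78103
Project Kappa | Legal | 91169
Project Theta | IT | 103175
Project Zeta | Support | 93756
Project Iota | Support | 131768
Project Epsilon | Legal | 36699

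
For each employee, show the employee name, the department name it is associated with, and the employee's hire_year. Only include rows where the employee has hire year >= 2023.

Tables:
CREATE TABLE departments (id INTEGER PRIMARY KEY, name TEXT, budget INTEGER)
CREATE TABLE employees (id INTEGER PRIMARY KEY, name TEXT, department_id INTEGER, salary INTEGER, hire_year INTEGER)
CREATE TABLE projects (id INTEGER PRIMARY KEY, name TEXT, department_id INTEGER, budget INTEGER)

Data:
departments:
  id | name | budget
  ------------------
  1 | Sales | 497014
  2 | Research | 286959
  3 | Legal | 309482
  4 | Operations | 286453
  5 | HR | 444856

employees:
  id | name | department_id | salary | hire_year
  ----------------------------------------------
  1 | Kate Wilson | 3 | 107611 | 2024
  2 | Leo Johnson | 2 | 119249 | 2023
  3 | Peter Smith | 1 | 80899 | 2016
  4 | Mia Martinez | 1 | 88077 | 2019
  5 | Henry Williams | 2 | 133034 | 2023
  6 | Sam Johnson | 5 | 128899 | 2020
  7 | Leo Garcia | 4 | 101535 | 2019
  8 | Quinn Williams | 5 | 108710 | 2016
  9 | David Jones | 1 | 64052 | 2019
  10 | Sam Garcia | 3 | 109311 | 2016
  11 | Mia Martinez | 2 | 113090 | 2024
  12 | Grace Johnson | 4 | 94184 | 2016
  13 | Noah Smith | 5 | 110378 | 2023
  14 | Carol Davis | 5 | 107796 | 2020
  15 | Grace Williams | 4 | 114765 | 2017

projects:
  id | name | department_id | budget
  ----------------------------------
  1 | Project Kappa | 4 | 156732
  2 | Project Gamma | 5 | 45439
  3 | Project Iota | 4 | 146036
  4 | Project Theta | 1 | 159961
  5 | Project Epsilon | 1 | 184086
SELECT c.name, p.name AS department, c.hire_year FROM employees c JOIN departments p ON c.department_id = p.id WHERE c.hire_year >= 2023

Execution result:
name | department | hire_year
Kate Wilson | Legal | 2024
Leo Johnson | Research | 2023
Henry Williams | Research | 2023
Mia Martinez | Research | 2024
Noah Smith | HR | 2023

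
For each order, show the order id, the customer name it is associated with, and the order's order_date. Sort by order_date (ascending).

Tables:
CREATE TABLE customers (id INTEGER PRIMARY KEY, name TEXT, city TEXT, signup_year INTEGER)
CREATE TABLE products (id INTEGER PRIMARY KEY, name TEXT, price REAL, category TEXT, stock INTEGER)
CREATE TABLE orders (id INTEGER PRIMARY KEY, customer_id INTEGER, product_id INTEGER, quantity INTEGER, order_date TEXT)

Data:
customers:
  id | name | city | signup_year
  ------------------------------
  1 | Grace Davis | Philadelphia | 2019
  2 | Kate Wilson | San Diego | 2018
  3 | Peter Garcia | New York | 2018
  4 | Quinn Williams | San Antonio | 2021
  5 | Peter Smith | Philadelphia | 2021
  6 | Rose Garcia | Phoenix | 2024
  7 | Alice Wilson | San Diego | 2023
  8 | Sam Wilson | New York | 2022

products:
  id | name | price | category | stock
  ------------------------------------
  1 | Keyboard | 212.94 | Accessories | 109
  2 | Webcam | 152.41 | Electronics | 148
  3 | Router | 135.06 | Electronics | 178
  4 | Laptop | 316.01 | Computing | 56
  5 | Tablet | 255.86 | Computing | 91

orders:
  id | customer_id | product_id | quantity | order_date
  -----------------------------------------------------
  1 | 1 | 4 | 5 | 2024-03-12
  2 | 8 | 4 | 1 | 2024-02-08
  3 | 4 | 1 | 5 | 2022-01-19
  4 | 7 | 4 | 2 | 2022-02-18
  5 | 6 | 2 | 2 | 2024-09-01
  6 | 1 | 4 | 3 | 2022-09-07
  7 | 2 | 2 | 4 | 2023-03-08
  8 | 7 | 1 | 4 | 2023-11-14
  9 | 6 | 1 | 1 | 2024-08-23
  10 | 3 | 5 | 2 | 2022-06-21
SELECT c.id, p.name AS customer, c.order_date FROM orders c JOIN customers p ON c.customer_id = p.id ORDER BY c.order_date ASC

Execution result:
id | customer | order_date
3 | Quinn Williams | 2022-01-19
4 | Alice Wilson | 2022-02-18
10 | Peter Garcia | 2022-06-21
6 | Grace Davis | 2022-09-07
7 | Kate Wilson | 2023-03-08
8 | Alice Wilson | 2023-11-14
2 | Sam Wilson | 2024-02-08
1 | Grace Davis | 2024-03-12
9 | Rose Garcia | 2024-08-23
5 | Rose Garcia | 2024-09-01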